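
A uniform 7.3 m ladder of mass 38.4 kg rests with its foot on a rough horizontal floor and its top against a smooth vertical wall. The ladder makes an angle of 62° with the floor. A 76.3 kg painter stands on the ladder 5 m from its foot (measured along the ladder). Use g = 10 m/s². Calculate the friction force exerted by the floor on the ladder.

f ≈ 380 N

Torques about the foot: N_wall · 7.3 sin 62° = 38.4×10×3.65 cos 62° + 76.3×10×5 cos 62° → N_wall = 379.96 N.
ΣF_x = 0: f_floor = N_wall = 379.96 N.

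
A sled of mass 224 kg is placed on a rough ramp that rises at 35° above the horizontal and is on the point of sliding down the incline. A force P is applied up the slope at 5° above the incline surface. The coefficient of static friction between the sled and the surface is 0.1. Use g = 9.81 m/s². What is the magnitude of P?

P ≈ 1090 N

On the verge of sliding down the incline, friction equals μN and acts up the slope.
Perpendicular: N + P sin 5° = W cos 35° = 1800 N.
Along incline: P cos 5° + μN = W sin 35° with W sin 35° = 1260 N.
Solving the pair for P and N: P = 1094 N, N = 1705 N (and f = μN = 170.5 N).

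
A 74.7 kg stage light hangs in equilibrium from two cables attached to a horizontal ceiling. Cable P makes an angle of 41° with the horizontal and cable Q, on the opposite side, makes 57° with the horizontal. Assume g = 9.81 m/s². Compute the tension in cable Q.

T_Q ≈ 558 N

Weight W = 74.7 × 9.81 = 732.8 N acts straight down.
Horizontal: T_P cos 41° = T_Q cos 57°  →  T_P = 0.7217 T_Q.
Vertical: T_P sin 41° + T_Q sin 57° = 732.8.
Substituting the horizontal relation into the vertical equation gives 1.312 T_Q = 732.8, so T_Q = 558.5 N.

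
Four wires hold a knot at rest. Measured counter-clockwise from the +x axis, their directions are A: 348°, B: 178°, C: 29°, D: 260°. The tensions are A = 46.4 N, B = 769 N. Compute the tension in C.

Resolve: ΣF_x = 46.4 cos 348° + 769 cos 178° + T_C cos 29° + T_D cos 260° = 0.
        ΣF_y = 46.4 sin 348° + 769 sin 178° + T_C sin 29° + T_D sin 260° = 0.
The known terms sum to (-723.1, 17.19) N, so 0.8746 T_C − 0.1736 T_D = 723.1 and 0.4848 T_C − 0.9848 T_D = -17.19.
Solving simultaneously: T_C = 920.2 N, T_D = 470.5 N.

T_C ≈ 920 N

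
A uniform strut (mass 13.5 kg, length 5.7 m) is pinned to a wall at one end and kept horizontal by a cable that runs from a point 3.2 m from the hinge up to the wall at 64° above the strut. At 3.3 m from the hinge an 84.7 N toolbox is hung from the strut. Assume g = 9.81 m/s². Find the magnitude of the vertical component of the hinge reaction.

|H_y| ≈ 11.8 N

Take torques about the hinge: T sin 64° · 3.2 = 13.5×9.81×2.85 + 84.7×3.3 = 656.95 N·m.
So T = 656.95 / (0.8988 × 3.2) = 228.41 N.
ΣF_y = 0: H_y = (13.5×9.81 + 84.7) − T sin 64° = 217.13 − 205.3 = 11.838 N.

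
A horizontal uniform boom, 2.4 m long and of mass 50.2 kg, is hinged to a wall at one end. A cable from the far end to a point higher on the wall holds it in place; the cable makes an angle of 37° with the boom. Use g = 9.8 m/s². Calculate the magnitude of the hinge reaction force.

Take torques about the hinge: T sin 37° · 2.4 = 50.2×9.8×1.2 = 590.35 N·m.
So T = 590.35 / (0.6018 × 2.4) = 408.73 N.
ΣF_x = 0: H_x = T cos 37° = 326.43 N.
ΣF_y = 0: H_y = (50.2×9.8) − T sin 37° = 491.96 − 245.98 = 245.98 N.
|H| = √(H_x² + H_y²) = √((326.43)² + (245.98)²) = 408.73 N.

|H| ≈ 409 N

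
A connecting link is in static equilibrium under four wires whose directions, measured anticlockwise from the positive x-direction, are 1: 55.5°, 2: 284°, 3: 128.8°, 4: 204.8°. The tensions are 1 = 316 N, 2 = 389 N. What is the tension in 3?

Resolve: ΣF_x = 316 cos 55.5° + 389 cos 284° + T_3 cos 128.8° + T_4 cos 204.8° = 0.
        ΣF_y = 316 sin 55.5° + 389 sin 284° + T_3 sin 128.8° + T_4 sin 204.8° = 0.
The known terms sum to (273.1, -117) N, so -0.6266 T_3 − 0.9078 T_4 = -273.1 and 0.7793 T_3 − 0.4195 T_4 = 117.
Solving simultaneously: T_3 = 227.5 N, T_4 = 143.8 N.

T_3 ≈ 228 N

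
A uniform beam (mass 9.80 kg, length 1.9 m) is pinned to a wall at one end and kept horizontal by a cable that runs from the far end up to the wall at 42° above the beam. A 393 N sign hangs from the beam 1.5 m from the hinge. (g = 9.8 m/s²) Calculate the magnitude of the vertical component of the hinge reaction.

|H_y| ≈ 131 N

Take torques about the hinge: T sin 42° · 1.9 = 9.80×9.8×0.95 + 393×1.5 = 680.74 N·m.
So T = 680.74 / (0.6691 × 1.9) = 535.45 N.
ΣF_y = 0: H_y = (9.80×9.8 + 393) − T sin 42° = 489.04 − 358.28 = 130.76 N.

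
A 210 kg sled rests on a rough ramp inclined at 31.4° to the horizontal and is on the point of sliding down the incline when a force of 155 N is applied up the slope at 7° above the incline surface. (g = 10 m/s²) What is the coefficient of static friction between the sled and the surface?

On the verge of sliding down the incline, friction is at its maximum μN and acts up the slope.
Perpendicular to incline: N = W cos 31.4° − P sin 7° = 1792 − 18.89 = 1774 N.
Along incline: P cos 7° + μN = W sin 31.4° → μ = (W sin 31.4° − P cos 7°) / N = 0.5302.

μ ≈ 0.530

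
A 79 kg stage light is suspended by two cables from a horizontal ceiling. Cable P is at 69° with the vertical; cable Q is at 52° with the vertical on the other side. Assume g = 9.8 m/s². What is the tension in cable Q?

T_Q ≈ 843 N

Angles from the horizontal: cable P is 90° − 69° = 21°, cable Q is 90° − 52° = 38°.
Weight W = 79 × 9.8 = 774.2 N acts straight down.
Horizontal: T_P cos 21° = T_Q cos 38°  →  T_P = 0.8441 T_Q.
Vertical: T_P sin 21° + T_Q sin 38° = 774.2.
Substituting the horizontal relation into the vertical equation gives 0.9182 T_Q = 774.2, so T_Q = 843.2 N.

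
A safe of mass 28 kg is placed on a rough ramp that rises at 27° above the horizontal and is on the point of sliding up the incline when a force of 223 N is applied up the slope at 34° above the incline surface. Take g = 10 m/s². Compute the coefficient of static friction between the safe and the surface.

μ ≈ 0.463

On the verge of sliding up the incline, friction is at its maximum μN and acts down the slope.
Perpendicular to incline: N = W cos 27° − P sin 34° = 249.5 − 124.7 = 124.8 N.
Along incline: P cos 34° − μN = W sin 27° → μ = −(W sin 27° − P cos 34°) / N = 0.4629.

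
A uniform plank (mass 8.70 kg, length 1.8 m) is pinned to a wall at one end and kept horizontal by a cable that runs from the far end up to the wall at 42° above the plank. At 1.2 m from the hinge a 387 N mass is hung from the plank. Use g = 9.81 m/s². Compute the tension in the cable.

T ≈ 449 N

Take torques about the hinge: T sin 42° · 1.8 = 8.70×9.81×0.9 + 387×1.2 = 541.21 N·m.
So T = 541.21 / (0.6691 × 1.8) = 449.35 N.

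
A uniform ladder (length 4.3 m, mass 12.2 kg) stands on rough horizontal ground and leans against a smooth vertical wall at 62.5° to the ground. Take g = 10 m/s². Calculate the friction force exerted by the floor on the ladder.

Torques about the foot: N_wall · 4.3 sin 62.5° = 12.2×10×2.15 cos 62.5° → N_wall = 31.755 N.
ΣF_x = 0: f_floor = N_wall = 31.755 N.

f ≈ 31.8 N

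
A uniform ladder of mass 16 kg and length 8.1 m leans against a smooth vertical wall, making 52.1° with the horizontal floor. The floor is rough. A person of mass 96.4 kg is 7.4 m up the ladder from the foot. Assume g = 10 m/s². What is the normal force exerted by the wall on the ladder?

Torques about the foot: N_wall · 8.1 sin 52.1° = 16×10×4.05 cos 52.1° + 96.4×10×7.4 cos 52.1° → N_wall = 747.88 N.

N_wall ≈ 748 N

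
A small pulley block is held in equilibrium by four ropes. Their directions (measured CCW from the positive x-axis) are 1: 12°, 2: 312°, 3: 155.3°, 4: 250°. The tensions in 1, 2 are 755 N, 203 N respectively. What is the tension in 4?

Resolve: ΣF_x = 755 cos 12° + 203 cos 312° + T_3 cos 155.3° + T_4 cos 250° = 0.
        ΣF_y = 755 sin 12° + 203 sin 312° + T_3 sin 155.3° + T_4 sin 250° = 0.
The known terms sum to (874.3, 6.115) N, so -0.9085 T_3 − 0.3420 T_4 = -874.3 and 0.4179 T_3 − 0.9397 T_4 = -6.115.
Solving simultaneously: T_3 = 822.3 N, T_4 = 372.2 N.

T_4 ≈ 372 N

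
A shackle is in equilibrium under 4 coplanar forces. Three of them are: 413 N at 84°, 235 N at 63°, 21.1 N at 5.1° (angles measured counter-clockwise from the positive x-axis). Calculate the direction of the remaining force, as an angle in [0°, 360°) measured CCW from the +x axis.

Sum the known components: ΣF_x = 170.9 N, ΣF_y = 622 N.
For equilibrium the remaining force must supply (−ΣF_x, −ΣF_y) = (-170.9, -622) N.
Magnitude = √((-170.9)² + (-622)²) = 645 N; direction = atan2(-622, -170.9) = 254.6°.

θ ≈ 255°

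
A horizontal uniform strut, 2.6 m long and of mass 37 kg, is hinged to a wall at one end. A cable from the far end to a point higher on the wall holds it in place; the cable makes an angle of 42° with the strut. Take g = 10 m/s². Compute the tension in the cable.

T ≈ 276 N

Take torques about the hinge: T sin 42° · 2.6 = 37×10×1.3 = 481 N·m.
So T = 481 / (0.6691 × 2.6) = 276.48 N.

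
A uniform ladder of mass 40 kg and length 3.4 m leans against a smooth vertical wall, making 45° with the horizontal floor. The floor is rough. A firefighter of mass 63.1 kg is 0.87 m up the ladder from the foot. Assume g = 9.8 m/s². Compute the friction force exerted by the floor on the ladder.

f ≈ 354 N

Torques about the foot: N_wall · 3.4 sin 45° = 40×9.8×1.7 cos 45° + 63.1×9.8×0.87 cos 45° → N_wall = 354.23 N.
ΣF_x = 0: f_floor = N_wall = 354.23 N.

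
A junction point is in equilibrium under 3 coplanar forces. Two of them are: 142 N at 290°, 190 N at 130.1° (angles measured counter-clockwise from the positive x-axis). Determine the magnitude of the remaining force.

Sum the known components: ΣF_x = -73.82 N, ΣF_y = 11.9 N.
For equilibrium the remaining force must supply (−ΣF_x, −ΣF_y) = (73.82, -11.9) N.
Magnitude = √((73.82)² + (-11.9)²) = 74.77 N; direction = atan2(-11.9, 73.82) = 350.8°.

F ≈ 74.8 N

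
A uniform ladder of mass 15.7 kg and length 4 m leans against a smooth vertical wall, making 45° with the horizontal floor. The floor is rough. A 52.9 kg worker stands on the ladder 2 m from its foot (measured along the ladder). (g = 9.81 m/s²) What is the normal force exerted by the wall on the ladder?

N_wall ≈ 336 N

Torques about the foot: N_wall · 4 sin 45° = 15.7×9.81×2 cos 45° + 52.9×9.81×2 cos 45° → N_wall = 336.48 N.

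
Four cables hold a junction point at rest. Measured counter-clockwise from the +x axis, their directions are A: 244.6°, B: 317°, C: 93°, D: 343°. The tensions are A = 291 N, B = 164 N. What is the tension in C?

Resolve: ΣF_x = 291 cos 244.6° + 164 cos 317° + T_C cos 93° + T_D cos 343° = 0.
        ΣF_y = 291 sin 244.6° + 164 sin 317° + T_C sin 93° + T_D sin 343° = 0.
The known terms sum to (-4.878, -374.7) N, so -0.0523 T_C + 0.9563 T_D = 4.878 and 0.9986 T_C − 0.2924 T_D = 374.7.
Solving simultaneously: T_C = 382.9 N, T_D = 26.05 N.

T_C ≈ 383 N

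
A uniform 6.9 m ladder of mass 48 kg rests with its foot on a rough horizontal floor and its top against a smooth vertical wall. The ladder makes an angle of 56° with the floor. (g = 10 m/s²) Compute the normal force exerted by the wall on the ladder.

N_wall ≈ 162 N

Torques about the foot: N_wall · 6.9 sin 56° = 48×10×3.45 cos 56° → N_wall = 161.88 N.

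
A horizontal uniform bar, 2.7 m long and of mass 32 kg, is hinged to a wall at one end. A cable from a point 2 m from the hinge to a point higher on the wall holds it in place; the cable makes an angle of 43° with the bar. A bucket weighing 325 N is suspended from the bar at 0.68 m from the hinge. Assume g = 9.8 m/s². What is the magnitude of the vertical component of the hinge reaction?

Take torques about the hinge: T sin 43° · 2 = 32×9.8×1.35 + 325×0.68 = 644.36 N·m.
So T = 644.36 / (0.6820 × 2) = 472.41 N.
ΣF_y = 0: H_y = (32×9.8 + 325) − T sin 43° = 638.6 − 322.18 = 316.42 N.

|H_y| ≈ 316 N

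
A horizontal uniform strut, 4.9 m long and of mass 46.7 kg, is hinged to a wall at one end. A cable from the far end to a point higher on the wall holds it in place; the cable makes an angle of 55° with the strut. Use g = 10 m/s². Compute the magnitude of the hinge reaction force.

|H| ≈ 285 N

Take torques about the hinge: T sin 55° · 4.9 = 46.7×10×2.45 = 1144.2 N·m.
So T = 1144.2 / (0.8192 × 4.9) = 285.05 N.
ΣF_x = 0: H_x = T cos 55° = 163.5 N.
ΣF_y = 0: H_y = (46.7×10) − T sin 55° = 467 − 233.5 = 233.5 N.
|H| = √(H_x² + H_y²) = √((163.5)² + (233.5)²) = 285.05 N.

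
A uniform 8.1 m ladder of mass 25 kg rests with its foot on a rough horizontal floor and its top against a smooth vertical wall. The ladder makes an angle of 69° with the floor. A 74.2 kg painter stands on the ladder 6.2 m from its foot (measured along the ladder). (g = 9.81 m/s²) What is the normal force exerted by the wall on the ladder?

N_wall ≈ 261 N

Torques about the foot: N_wall · 8.1 sin 69° = 25×9.81×4.05 cos 69° + 74.2×9.81×6.2 cos 69° → N_wall = 260.94 N.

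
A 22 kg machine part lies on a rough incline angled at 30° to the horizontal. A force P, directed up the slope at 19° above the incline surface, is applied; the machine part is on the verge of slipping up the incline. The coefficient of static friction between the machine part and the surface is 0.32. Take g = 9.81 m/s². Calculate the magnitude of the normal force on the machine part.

N ≈ 135 N

On the verge of sliding up the incline, friction equals μN and acts down the slope.
Perpendicular: N + P sin 19° = W cos 30° = 186.9 N.
Along incline: P cos 19° = W sin 30° + μN  with W sin 30° = 107.9 N.
Solving the pair for P and N: P = 159.8 N, N = 134.9 N (and f = μN = 43.16 N).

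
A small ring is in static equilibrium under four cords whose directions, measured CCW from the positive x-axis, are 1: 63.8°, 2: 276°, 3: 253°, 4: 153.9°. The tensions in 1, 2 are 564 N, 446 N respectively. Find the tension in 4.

Resolve: ΣF_x = 564 cos 63.8° + 446 cos 276° + T_3 cos 253° + T_4 cos 153.9° = 0.
        ΣF_y = 564 sin 63.8° + 446 sin 276° + T_3 sin 253° + T_4 sin 153.9° = 0.
The known terms sum to (295.6, 62.5) N, so -0.2924 T_3 − 0.8980 T_4 = -295.6 and -0.9563 T_3 + 0.4399 T_4 = -62.5.
Solving simultaneously: T_3 = 188.6 N, T_4 = 267.8 N.

T_4 ≈ 268 N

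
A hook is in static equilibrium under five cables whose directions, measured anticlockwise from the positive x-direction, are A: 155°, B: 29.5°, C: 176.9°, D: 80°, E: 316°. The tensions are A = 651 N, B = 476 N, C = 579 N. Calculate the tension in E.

Resolve: ΣF_x = 651 cos 155° + 476 cos 29.5° + 579 cos 176.9° + T_D cos 80° + T_E cos 316° = 0.
        ΣF_y = 651 sin 155° + 476 sin 29.5° + 579 sin 176.9° + T_D sin 80° + T_E sin 316° = 0.
The known terms sum to (-753.9, 540.8) N, so 0.1736 T_D + 0.7193 T_E = 753.9 and 0.9848 T_D − 0.6947 T_E = -540.8.
Solving simultaneously: T_D = 162.4 N, T_E = 1009 N.

T_E ≈ 1010 N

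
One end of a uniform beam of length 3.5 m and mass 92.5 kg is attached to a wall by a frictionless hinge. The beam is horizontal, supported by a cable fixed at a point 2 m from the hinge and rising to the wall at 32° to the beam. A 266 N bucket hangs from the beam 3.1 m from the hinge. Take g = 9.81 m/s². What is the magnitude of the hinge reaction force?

Take torques about the hinge: T sin 32° · 2 = 92.5×9.81×1.75 + 266×3.1 = 2412.6 N·m.
So T = 2412.6 / (0.5299 × 2) = 2276.4 N.
ΣF_x = 0: H_x = T cos 32° = 1930.5 N.
ΣF_y = 0: H_y = (92.5×9.81 + 266) − T sin 32° = 1173.4 − 1206.3 = -32.872 N.
|H| = √(H_x² + H_y²) = √((1930.5)² + (-32.872)²) = 1930.8 N.

|H| ≈ 1930 N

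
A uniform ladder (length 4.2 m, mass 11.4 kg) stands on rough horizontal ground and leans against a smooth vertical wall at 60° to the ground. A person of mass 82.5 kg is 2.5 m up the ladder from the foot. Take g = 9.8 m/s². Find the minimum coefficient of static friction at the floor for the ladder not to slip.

ΣF_y = 0: N_floor = 11.4×9.8 + 82.5×9.8 = 920.22 N.
Torques about the foot: N_wall · 4.2 sin 60° = 11.4×9.8×2.1 cos 60° + 82.5×9.8×2.5 cos 60° → N_wall = 310.1 N.
ΣF_x = 0: f_floor = N_wall = 310.1 N.
μ_min = f_floor / N_floor = 310.1 / 920.22 = 0.337.

μ_min ≈ 0.337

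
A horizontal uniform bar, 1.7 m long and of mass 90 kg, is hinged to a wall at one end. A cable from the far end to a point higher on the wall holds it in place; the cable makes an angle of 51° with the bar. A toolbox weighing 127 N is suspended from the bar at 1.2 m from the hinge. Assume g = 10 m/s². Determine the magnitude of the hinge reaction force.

Take torques about the hinge: T sin 51° · 1.7 = 90×10×0.85 + 127×1.2 = 917.4 N·m.
So T = 917.4 / (0.7771 × 1.7) = 694.4 N.
ΣF_x = 0: H_x = T cos 51° = 437 N.
ΣF_y = 0: H_y = (90×10 + 127) − T sin 51° = 1027 − 539.65 = 487.35 N.
|H| = √(H_x² + H_y²) = √((437)² + (487.35)²) = 654.58 N.

|H| ≈ 655 N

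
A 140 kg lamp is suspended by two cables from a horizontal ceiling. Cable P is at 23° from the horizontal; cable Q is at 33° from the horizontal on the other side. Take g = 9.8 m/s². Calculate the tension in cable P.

Weight W = 140 × 9.8 = 1372 N acts straight down.
Horizontal: T_P cos 23° = T_Q cos 33°  →  T_Q = 1.098 T_P.
Vertical: T_P sin 23° + T_Q sin 33° = 1372.
Substituting the horizontal relation into the vertical equation gives 0.9885 T_P = 1372, so T_P = 1388 N.

T_P ≈ 1390 N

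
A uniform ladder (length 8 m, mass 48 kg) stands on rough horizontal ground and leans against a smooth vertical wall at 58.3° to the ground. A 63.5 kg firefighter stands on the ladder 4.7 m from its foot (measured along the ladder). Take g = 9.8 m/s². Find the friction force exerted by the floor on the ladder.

Torques about the foot: N_wall · 8 sin 58.3° = 48×9.8×4 cos 58.3° + 63.5×9.8×4.7 cos 58.3° → N_wall = 371.06 N.
ΣF_x = 0: f_floor = N_wall = 371.06 N.

f ≈ 371 N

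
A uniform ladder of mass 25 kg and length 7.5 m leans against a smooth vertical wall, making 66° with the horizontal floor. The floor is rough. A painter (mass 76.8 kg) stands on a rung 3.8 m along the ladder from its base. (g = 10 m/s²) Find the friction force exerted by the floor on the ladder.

Torques about the foot: N_wall · 7.5 sin 66° = 25×10×3.75 cos 66° + 76.8×10×3.8 cos 66° → N_wall = 228.9 N.
ΣF_x = 0: f_floor = N_wall = 228.9 N.

f ≈ 229 N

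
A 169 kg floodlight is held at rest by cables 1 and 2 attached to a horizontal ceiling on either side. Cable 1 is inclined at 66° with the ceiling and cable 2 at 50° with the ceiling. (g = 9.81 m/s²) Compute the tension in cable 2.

Weight W = 169 × 9.81 = 1658 N acts straight down.
Horizontal: T_1 cos 66° = T_2 cos 50°  →  T_1 = 1.58 T_2.
Vertical: T_1 sin 66° + T_2 sin 50° = 1658.
Substituting the horizontal relation into the vertical equation gives 2.21 T_2 = 1658, so T_2 = 750.3 N.

T_2 ≈ 750 N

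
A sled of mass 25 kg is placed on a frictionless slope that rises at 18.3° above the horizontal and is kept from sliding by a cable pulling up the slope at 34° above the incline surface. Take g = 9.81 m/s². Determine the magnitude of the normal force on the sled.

N ≈ 181 N

Take axes along and perpendicular to the incline. Weight components: W sin 18.3° = 77.01 N down-slope, W cos 18.3° = 232.8 N into the surface.
Along incline: T cos 34° = W sin 18.3° → T = 92.89 N.
Perpendicular: N = W cos 18.3° − T sin 34° = 180.9 N.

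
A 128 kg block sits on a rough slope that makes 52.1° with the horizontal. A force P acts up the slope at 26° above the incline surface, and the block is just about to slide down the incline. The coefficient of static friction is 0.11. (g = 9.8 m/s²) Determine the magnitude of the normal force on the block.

N ≈ 304 N

On the verge of sliding down the incline, friction equals μN and acts up the slope.
Perpendicular: N + P sin 26° = W cos 52.1° = 770.6 N.
Along incline: P cos 26° + μN = W sin 52.1° with W sin 52.1° = 989.8 N.
Solving the pair for P and N: P = 1064 N, N = 304.1 N (and f = μN = 33.45 N).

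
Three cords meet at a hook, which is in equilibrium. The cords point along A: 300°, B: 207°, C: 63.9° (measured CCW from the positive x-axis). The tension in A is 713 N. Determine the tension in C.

T_C ≈ 1190 N

Resolve: ΣF_x = 713 cos 300° + T_B cos 207° + T_C cos 63.9° = 0.
        ΣF_y = 713 sin 300° + T_B sin 207° + T_C sin 63.9° = 0.
The known terms sum to (356.5, -617.5) N, so -0.8910 T_B + 0.4399 T_C = -356.5 and -0.4540 T_B + 0.8980 T_C = 617.5.
Solving simultaneously: T_B = 985.6 N, T_C = 1186 N.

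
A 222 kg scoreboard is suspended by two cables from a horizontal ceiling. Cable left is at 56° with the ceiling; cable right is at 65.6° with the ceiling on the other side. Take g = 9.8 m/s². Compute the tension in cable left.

Weight W = 222 × 9.8 = 2176 N acts straight down.
Horizontal: T_left cos 56° = T_right cos 65.6°  →  T_right = 1.354 T_left.
Vertical: T_left sin 56° + T_right sin 65.6° = 2176.
Substituting the horizontal relation into the vertical equation gives 2.062 T_left = 2176, so T_left = 1055 N.

T_left ≈ 1060 N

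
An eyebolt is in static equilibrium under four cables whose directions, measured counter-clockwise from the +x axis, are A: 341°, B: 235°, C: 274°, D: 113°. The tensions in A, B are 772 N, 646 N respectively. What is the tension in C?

Resolve: ΣF_x = 772 cos 341° + 646 cos 235° + T_C cos 274° + T_D cos 113° = 0.
        ΣF_y = 772 sin 341° + 646 sin 235° + T_C sin 274° + T_D sin 113° = 0.
The known terms sum to (359.4, -780.5) N, so 0.0698 T_C − 0.3907 T_D = -359.4 and -0.9976 T_C + 0.9205 T_D = 780.5.
Solving simultaneously: T_C = 79.46 N, T_D = 934 N.

T_C ≈ 79.5 N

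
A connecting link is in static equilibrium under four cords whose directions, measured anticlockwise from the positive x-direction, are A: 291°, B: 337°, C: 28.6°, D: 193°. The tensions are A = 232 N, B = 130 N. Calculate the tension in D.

T_D ≈ 1230 N

Resolve: ΣF_x = 232 cos 291° + 130 cos 337° + T_C cos 28.6° + T_D cos 193° = 0.
        ΣF_y = 232 sin 291° + 130 sin 337° + T_C sin 28.6° + T_D sin 193° = 0.
The known terms sum to (202.8, -267.4) N, so 0.8780 T_C − 0.9744 T_D = -202.8 and 0.4787 T_C − 0.2250 T_D = 267.4.
Solving simultaneously: T_C = 1138 N, T_D = 1234 N.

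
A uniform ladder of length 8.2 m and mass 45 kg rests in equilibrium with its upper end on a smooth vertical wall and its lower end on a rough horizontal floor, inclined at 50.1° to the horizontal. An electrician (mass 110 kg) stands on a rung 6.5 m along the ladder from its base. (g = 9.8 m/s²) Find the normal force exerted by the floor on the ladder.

ΣF_y = 0: N_floor = 45×9.8 + 110×9.8 = 1519 N.

N_floor ≈ 1520 N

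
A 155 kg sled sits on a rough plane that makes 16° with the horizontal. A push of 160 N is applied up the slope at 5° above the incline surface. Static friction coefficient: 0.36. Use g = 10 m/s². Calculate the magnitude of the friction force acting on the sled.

Axes along / perpendicular to the incline. W sin 16° = 427.2 N down-slope; W cos 16° = 1490 N into the surface.
Perpendicular: N = W cos 16° − P sin 5° = 1490 − 13.94 = 1476 N.
Along incline: P cos 5° + f = W sin 16° (friction acts up-slope) → f = 427.2 − 159.4 = 267.8 N.
|f| = 267.8 N ≤ μN = 531.4 N, so the sled is indeed static.

f ≈ 268 N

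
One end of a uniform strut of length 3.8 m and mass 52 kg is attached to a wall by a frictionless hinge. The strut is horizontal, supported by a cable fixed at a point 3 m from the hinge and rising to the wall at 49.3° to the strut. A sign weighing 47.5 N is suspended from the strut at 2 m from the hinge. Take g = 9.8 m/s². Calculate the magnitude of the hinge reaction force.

|H| ≈ 366 N

Take torques about the hinge: T sin 49.3° · 3 = 52×9.8×1.9 + 47.5×2 = 1063.2 N·m.
So T = 1063.2 / (0.7581 × 3) = 467.48 N.
ΣF_x = 0: H_x = T cos 49.3° = 304.84 N.
ΣF_y = 0: H_y = (52×9.8 + 47.5) − T sin 49.3° = 557.1 − 354.41 = 202.69 N.
|H| = √(H_x² + H_y²) = √((304.84)² + (202.69)²) = 366.08 N.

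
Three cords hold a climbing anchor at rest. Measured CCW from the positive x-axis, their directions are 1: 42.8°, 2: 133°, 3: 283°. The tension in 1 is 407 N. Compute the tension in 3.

Resolve: ΣF_x = 407 cos 42.8° + T_2 cos 133° + T_3 cos 283° = 0.
        ΣF_y = 407 sin 42.8° + T_2 sin 133° + T_3 sin 283° = 0.
The known terms sum to (298.6, 276.5) N, so -0.6820 T_2 + 0.2250 T_3 = -298.6 and 0.7314 T_2 − 0.9744 T_3 = -276.5.
Solving simultaneously: T_2 = 706.4 N, T_3 = 814 N.

T_3 ≈ 814 N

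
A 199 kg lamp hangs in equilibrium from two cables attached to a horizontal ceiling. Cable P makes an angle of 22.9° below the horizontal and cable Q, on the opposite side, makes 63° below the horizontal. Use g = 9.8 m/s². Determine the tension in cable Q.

T_Q ≈ 1800 N

Weight W = 199 × 9.8 = 1950 N acts straight down.
Horizontal: T_P cos 22.9° = T_Q cos 63°  →  T_P = 0.4928 T_Q.
Vertical: T_P sin 22.9° + T_Q sin 63° = 1950.
Substituting the horizontal relation into the vertical equation gives 1.083 T_Q = 1950, so T_Q = 1801 N.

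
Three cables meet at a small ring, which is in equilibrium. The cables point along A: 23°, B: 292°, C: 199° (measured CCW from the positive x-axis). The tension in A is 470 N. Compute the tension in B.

T_B ≈ 32.8 N

Resolve: ΣF_x = 470 cos 23° + T_B cos 292° + T_C cos 199° = 0.
        ΣF_y = 470 sin 23° + T_B sin 292° + T_C sin 199° = 0.
The known terms sum to (432.6, 183.6) N, so 0.3746 T_B − 0.9455 T_C = -432.6 and -0.9272 T_B − 0.3256 T_C = -183.6.
Solving simultaneously: T_B = 32.83 N, T_C = 470.6 N.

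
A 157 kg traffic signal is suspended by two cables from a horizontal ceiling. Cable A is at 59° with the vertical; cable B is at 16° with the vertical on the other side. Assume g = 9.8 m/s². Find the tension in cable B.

T_B ≈ 1370 N

Angles from the horizontal: cable A is 90° − 59° = 31°, cable B is 90° − 16° = 74°.
Weight W = 157 × 9.8 = 1539 N acts straight down.
Horizontal: T_A cos 31° = T_B cos 74°  →  T_A = 0.3216 T_B.
Vertical: T_A sin 31° + T_B sin 74° = 1539.
Substituting the horizontal relation into the vertical equation gives 1.127 T_B = 1539, so T_B = 1365 N.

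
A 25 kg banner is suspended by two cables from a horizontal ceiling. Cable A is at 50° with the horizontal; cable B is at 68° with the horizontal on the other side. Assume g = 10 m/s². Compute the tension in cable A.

Weight W = 25 × 10 = 250 N acts straight down.
Horizontal: T_A cos 50° = T_B cos 68°  →  T_B = 1.716 T_A.
Vertical: T_A sin 50° + T_B sin 68° = 250.
Substituting the horizontal relation into the vertical equation gives 2.357 T_A = 250, so T_A = 106.1 N.

T_A ≈ 106 N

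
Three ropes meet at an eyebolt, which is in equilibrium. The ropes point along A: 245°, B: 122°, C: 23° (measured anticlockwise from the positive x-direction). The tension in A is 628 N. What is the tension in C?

Resolve: ΣF_x = 628 cos 245° + T_B cos 122° + T_C cos 23° = 0.
        ΣF_y = 628 sin 245° + T_B sin 122° + T_C sin 23° = 0.
The known terms sum to (-265.4, -569.2) N, so -0.5299 T_B + 0.9205 T_C = 265.4 and 0.8480 T_B + 0.3907 T_C = 569.2.
Solving simultaneously: T_B = 425.5 N, T_C = 533.3 N.

T_C ≈ 533 N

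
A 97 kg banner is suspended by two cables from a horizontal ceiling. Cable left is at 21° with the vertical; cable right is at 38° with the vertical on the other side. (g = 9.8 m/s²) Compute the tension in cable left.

Angles from the horizontal: cable left is 90° − 21° = 69°, cable right is 90° − 38° = 52°.
Weight W = 97 × 9.8 = 950.6 N acts straight down.
Horizontal: T_left cos 69° = T_right cos 52°  →  T_right = 0.5821 T_left.
Vertical: T_left sin 69° + T_right sin 52° = 950.6.
Substituting the horizontal relation into the vertical equation gives 1.392 T_left = 950.6, so T_left = 682.8 N.

T_left ≈ 683 N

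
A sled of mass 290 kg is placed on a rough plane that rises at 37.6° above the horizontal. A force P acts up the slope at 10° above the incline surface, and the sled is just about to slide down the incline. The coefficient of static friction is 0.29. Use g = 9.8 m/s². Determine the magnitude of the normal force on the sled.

On the verge of sliding down the incline, friction equals μN and acts up the slope.
Perpendicular: N + P sin 10° = W cos 37.6° = 2252 N.
Along incline: P cos 10° + μN = W sin 37.6° with W sin 37.6° = 1734 N.
Solving the pair for P and N: P = 1157 N, N = 2051 N (and f = μN = 594.7 N).

N ≈ 2050 N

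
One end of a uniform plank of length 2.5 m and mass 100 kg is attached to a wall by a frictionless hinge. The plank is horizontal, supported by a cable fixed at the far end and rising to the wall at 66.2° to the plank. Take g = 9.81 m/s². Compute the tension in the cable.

Take torques about the hinge: T sin 66.2° · 2.5 = 100×9.81×1.25 = 1226.2 N·m.
So T = 1226.2 / (0.9150 × 2.5) = 536.09 N.

T ≈ 536 N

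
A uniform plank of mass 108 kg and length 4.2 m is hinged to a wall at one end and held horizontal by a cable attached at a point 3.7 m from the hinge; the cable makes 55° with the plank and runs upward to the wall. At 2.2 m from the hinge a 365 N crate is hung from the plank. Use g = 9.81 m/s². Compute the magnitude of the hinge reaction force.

|H| ≈ 834 N

Take torques about the hinge: T sin 55° · 3.7 = 108×9.81×2.1 + 365×2.2 = 3027.9 N·m.
So T = 3027.9 / (0.8192 × 3.7) = 999.03 N.
ΣF_x = 0: H_x = T cos 55° = 573.02 N.
ΣF_y = 0: H_y = (108×9.81 + 365) − T sin 55° = 1424.5 − 818.35 = 606.13 N.
|H| = √(H_x² + H_y²) = √((573.02)² + (606.13)²) = 834.11 N.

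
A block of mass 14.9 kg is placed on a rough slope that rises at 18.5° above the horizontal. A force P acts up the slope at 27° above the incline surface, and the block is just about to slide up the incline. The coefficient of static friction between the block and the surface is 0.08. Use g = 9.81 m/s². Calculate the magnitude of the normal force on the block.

N ≈ 110 N

On the verge of sliding up the incline, friction equals μN and acts down the slope.
Perpendicular: N + P sin 27° = W cos 18.5° = 138.6 N.
Along incline: P cos 27° = W sin 18.5° + μN  with W sin 18.5° = 46.38 N.
Solving the pair for P and N: P = 61.97 N, N = 110.5 N (and f = μN = 8.838 N).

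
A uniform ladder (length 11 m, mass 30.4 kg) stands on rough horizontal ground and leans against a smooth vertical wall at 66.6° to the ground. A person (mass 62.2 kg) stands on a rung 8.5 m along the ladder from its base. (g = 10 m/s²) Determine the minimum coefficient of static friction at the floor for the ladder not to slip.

μ_min ≈ 0.296

ΣF_y = 0: N_floor = 30.4×10 + 62.2×10 = 926 N.
Torques about the foot: N_wall · 11 sin 66.6° = 30.4×10×5.5 cos 66.6° + 62.2×10×8.5 cos 66.6° → N_wall = 273.77 N.
ΣF_x = 0: f_floor = N_wall = 273.77 N.
μ_min = f_floor / N_floor = 273.77 / 926 = 0.2956.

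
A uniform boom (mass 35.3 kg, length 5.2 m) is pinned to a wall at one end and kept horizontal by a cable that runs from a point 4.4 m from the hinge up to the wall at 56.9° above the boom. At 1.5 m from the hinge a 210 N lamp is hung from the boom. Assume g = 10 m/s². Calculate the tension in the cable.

Take torques about the hinge: T sin 56.9° · 4.4 = 35.3×10×2.6 + 210×1.5 = 1232.8 N·m.
So T = 1232.8 / (0.8377 × 4.4) = 334.46 N.

T ≈ 334 N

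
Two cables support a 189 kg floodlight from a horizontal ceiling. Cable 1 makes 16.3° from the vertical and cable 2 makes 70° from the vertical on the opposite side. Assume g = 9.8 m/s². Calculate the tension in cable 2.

Angles from the horizontal: cable 1 is 90° − 16.3° = 73.7°, cable 2 is 90° − 70° = 20°.
Weight W = 189 × 9.8 = 1852 N acts straight down.
Horizontal: T_1 cos 73.7° = T_2 cos 20°  →  T_1 = 3.348 T_2.
Vertical: T_1 sin 73.7° + T_2 sin 20° = 1852.
Substituting the horizontal relation into the vertical equation gives 3.556 T_2 = 1852, so T_2 = 520.9 N.

T_2 ≈ 521 N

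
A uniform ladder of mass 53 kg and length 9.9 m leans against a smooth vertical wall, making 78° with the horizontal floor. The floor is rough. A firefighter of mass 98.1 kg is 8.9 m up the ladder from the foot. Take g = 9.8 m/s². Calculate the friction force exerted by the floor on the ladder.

f ≈ 239 N

Torques about the foot: N_wall · 9.9 sin 78° = 53×9.8×4.95 cos 78° + 98.1×9.8×8.9 cos 78° → N_wall = 238.91 N.
ΣF_x = 0: f_floor = N_wall = 238.91 N.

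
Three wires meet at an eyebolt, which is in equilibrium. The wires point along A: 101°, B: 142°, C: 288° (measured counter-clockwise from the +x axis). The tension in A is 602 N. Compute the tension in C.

Resolve: ΣF_x = 602 cos 101° + T_B cos 142° + T_C cos 288° = 0.
        ΣF_y = 602 sin 101° + T_B sin 142° + T_C sin 288° = 0.
The known terms sum to (-114.9, 590.9) N, so -0.7880 T_B + 0.3090 T_C = 114.9 and 0.6157 T_B − 0.9511 T_C = -590.9.
Solving simultaneously: T_B = 131.2 N, T_C = 706.3 N.

T_C ≈ 706 N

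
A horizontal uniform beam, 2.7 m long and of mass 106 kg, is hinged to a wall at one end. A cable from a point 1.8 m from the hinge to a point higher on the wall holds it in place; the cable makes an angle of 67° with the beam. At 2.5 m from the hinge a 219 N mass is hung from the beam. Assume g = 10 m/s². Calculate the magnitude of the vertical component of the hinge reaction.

Take torques about the hinge: T sin 67° · 1.8 = 106×10×1.35 + 219×2.5 = 1978.5 N·m.
So T = 1978.5 / (0.9205 × 1.8) = 1194.1 N.
ΣF_y = 0: H_y = (106×10 + 219) − T sin 67° = 1279 − 1099.2 = 179.83 N.

|H_y| ≈ 180 N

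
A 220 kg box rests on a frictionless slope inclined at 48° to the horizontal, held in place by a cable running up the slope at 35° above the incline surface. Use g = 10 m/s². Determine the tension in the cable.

T ≈ 2000 N

Take axes along and perpendicular to the incline. Weight components: W sin 48° = 1635 N down-slope, W cos 48° = 1472 N into the surface.
Along incline: T cos 35° = W sin 48° → T = 1996 N.
Perpendicular: N = W cos 48° − T sin 35° = 327.3 N.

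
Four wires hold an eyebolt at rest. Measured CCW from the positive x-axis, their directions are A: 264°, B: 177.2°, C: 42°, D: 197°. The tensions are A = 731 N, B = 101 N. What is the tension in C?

T_C ≈ 1510 N

Resolve: ΣF_x = 731 cos 264° + 101 cos 177.2° + T_C cos 42° + T_D cos 197° = 0.
        ΣF_y = 731 sin 264° + 101 sin 177.2° + T_C sin 42° + T_D sin 197° = 0.
The known terms sum to (-177.3, -722.1) N, so 0.7431 T_C − 0.9563 T_D = 177.3 and 0.6691 T_C − 0.2924 T_D = 722.1.
Solving simultaneously: T_C = 1511 N, T_D = 989 N.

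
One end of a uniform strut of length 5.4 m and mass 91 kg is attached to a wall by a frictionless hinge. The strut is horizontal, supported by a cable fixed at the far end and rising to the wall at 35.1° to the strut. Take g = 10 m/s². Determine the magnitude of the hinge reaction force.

|H| ≈ 791 N

Take torques about the hinge: T sin 35.1° · 5.4 = 91×10×2.7 = 2457 N·m.
So T = 2457 / (0.5750 × 5.4) = 791.3 N.
ΣF_x = 0: H_x = T cos 35.1° = 647.4 N.
ΣF_y = 0: H_y = (91×10) − T sin 35.1° = 910 − 455 = 455 N.
|H| = √(H_x² + H_y²) = √((647.4)² + (455)²) = 791.3 N.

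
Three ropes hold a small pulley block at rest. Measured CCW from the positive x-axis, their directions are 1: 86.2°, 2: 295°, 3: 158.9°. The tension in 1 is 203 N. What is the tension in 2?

T_2 ≈ 280 N

Resolve: ΣF_x = 203 cos 86.2° + T_2 cos 295° + T_3 cos 158.9° = 0.
        ΣF_y = 203 sin 86.2° + T_2 sin 295° + T_3 sin 158.9° = 0.
The known terms sum to (13.45, 202.6) N, so 0.4226 T_2 − 0.9330 T_3 = -13.45 and -0.9063 T_2 + 0.3600 T_3 = -202.6.
Solving simultaneously: T_2 = 279.5 N, T_3 = 141 N.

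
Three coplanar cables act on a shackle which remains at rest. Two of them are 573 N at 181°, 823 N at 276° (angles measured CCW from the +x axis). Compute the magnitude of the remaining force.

F ≈ 961 N

Sum the known components: ΣF_x = -486.9 N, ΣF_y = -828.5 N.
For equilibrium the remaining force must supply (−ΣF_x, −ΣF_y) = (486.9, 828.5) N.
Magnitude = √((486.9)² + (828.5)²) = 961 N; direction = atan2(828.5, 486.9) = 59.6°.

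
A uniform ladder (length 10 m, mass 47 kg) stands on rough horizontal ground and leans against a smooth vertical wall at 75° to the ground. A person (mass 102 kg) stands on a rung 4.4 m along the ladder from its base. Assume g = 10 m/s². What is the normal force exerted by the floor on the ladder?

ΣF_y = 0: N_floor = 47×10 + 102×10 = 1490 N.

N_floor ≈ 1490 N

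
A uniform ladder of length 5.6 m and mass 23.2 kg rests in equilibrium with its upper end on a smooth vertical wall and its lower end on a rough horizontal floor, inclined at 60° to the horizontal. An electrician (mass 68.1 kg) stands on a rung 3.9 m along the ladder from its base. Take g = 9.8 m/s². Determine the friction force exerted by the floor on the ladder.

Torques about the foot: N_wall · 5.6 sin 60° = 23.2×9.8×2.8 cos 60° + 68.1×9.8×3.9 cos 60° → N_wall = 333.98 N.
ΣF_x = 0: f_floor = N_wall = 333.98 N.

f ≈ 334 N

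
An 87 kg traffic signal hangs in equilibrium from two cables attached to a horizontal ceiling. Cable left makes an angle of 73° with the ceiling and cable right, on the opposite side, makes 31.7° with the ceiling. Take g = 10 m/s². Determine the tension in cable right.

T_right ≈ 263 N

Weight W = 87 × 10 = 870 N acts straight down.
Horizontal: T_left cos 73° = T_right cos 31.7°  →  T_left = 2.91 T_right.
Vertical: T_left sin 73° + T_right sin 31.7° = 870.
Substituting the horizontal relation into the vertical equation gives 3.308 T_right = 870, so T_right = 263 N.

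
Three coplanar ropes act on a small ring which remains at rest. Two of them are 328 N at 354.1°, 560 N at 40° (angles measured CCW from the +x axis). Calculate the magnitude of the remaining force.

Sum the known components: ΣF_x = 755.2 N, ΣF_y = 326.2 N.
For equilibrium the remaining force must supply (−ΣF_x, −ΣF_y) = (-755.2, -326.2) N.
Magnitude = √((-755.2)² + (-326.2)²) = 822.7 N; direction = atan2(-326.2, -755.2) = 203.4°.

F ≈ 823 N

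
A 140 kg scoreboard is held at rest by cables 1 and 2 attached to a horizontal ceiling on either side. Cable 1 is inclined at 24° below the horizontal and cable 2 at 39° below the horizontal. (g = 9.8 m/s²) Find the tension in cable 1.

T_1 ≈ 1200 N

Weight W = 140 × 9.8 = 1372 N acts straight down.
Horizontal: T_1 cos 24° = T_2 cos 39°  →  T_2 = 1.176 T_1.
Vertical: T_1 sin 24° + T_2 sin 39° = 1372.
Substituting the horizontal relation into the vertical equation gives 1.147 T_1 = 1372, so T_1 = 1197 N.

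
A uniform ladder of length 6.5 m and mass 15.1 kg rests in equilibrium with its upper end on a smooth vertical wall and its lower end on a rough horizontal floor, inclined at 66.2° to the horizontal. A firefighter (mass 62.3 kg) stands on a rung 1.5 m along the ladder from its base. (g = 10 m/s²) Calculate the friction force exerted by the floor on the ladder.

Torques about the foot: N_wall · 6.5 sin 66.2° = 15.1×10×3.25 cos 66.2° + 62.3×10×1.5 cos 66.2° → N_wall = 96.709 N.
ΣF_x = 0: f_floor = N_wall = 96.709 N.

f ≈ 96.7 N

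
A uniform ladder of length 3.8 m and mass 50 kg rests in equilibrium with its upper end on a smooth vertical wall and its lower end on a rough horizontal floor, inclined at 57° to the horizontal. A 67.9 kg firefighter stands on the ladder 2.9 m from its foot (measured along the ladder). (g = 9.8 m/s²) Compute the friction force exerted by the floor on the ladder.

Torques about the foot: N_wall · 3.8 sin 57° = 50×9.8×1.9 cos 57° + 67.9×9.8×2.9 cos 57° → N_wall = 488.89 N.
ΣF_x = 0: f_floor = N_wall = 488.89 N.

f ≈ 489 N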